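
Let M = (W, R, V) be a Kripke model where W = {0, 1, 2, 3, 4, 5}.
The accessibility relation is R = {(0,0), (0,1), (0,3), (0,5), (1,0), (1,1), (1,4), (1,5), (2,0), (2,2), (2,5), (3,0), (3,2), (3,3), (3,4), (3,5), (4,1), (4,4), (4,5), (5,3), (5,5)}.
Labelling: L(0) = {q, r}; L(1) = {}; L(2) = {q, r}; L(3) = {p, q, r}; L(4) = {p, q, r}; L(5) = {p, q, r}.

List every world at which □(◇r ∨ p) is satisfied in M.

Let φ = □(◇r ∨ p). Evaluate φ at each world:
  0 (successors {0, 1, 3, 5}): φ is true.
  1 (successors {0, 1, 4, 5}): φ is true.
  2 (successors {0, 2, 5}): φ is true.
  3 (successors {0, 2, 3, 4, 5}): φ is true.
  4 (successors {1, 4, 5}): φ is true.
  5 (successors {3, 5}): φ is true.
For instance, at 4:
  At 4: □(◇r ∨ p) requires ◇r ∨ p at every successor {1, 4, 5}.
      At 1: ◇r is true, p is false, so ◇r ∨ p is true.
      At 4: ◇r is true, p is true, so ◇r ∨ p is true.
      At 5: ◇r is true, p is true, so ◇r ∨ p is true.
  So □(◇r ∨ p) is true at 4.
Satisfying worlds: {0, 1, 2, 3, 4, 5}

0, 1, 2, 3, 4, 5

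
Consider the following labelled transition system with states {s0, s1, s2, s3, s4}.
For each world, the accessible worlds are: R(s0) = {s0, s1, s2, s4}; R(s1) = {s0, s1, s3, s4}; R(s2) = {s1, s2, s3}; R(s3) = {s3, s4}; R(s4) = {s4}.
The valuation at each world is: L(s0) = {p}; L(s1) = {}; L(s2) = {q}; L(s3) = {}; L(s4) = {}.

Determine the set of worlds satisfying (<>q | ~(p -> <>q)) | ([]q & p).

s0, s2

Recall that []ψ holds at a world iff ψ holds at every accessible world, and <>ψ holds iff ψ holds at some accessible world.
Let φ = (<>q | ~(p -> <>q)) | ([]q & p). Evaluate φ at each world:
  s0 (successors {s0, s1, s2, s4}): φ is true.
  s1 (successors {s0, s1, s3, s4}): φ is false.
  s2 (successors {s1, s2, s3}): φ is true.
  s3 (successors {s3, s4}): φ is false.
  s4 (successors {s4}): φ is false.
For instance, at s2:
  At s2: <>q | ~(p -> <>q) is true, []q & p is false, so (<>q | ~(p -> <>q)) | ([]q & p) is true.
    At s2: <>q is true, ~(p -> <>q) is false, so <>q | ~(p -> <>q) is true.
      At s2: <>q requires q at some successor in {s1, s2, s3}.
        q holds at s2, so <>q is true at s2.
      At s2: p -> <>q is true, so ~(p -> <>q) is false.
    At s2: []q is false, p is false, so []q & p is false.
      At s2: []q requires q at every successor {s1, s2, s3}.
        q fails at s1, so []q is false at s2.
Satisfying worlds: {s0, s2}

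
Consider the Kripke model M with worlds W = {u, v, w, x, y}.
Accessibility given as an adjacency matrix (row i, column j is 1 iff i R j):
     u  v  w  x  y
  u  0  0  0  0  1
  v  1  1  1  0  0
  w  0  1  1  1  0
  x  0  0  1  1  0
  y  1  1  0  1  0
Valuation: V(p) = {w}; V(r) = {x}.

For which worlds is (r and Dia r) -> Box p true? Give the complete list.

Let φ = (r and Dia r) -> Box p. Evaluate φ at each world:
  u (successors {y}): φ is true.
  v (successors {u, v, w}): φ is true.
  w (successors {v, w, x}): φ is true.
  x (successors {w, x}): φ is false.
  y (successors {u, v, x}): φ is true.
For instance, at v:
  At v: r and Dia r is false, Box p is false, so (r and Dia r) -> Box p is true.
    At v: r is false, Dia r is false, so r and Dia r is false.
      At v: Dia r requires r at some successor in {u, v, w}.
        At u: r is false.
        At v: r is false.
        At w: r is false.
      So Dia r is false at v.
    At v: Box p requires p at every successor {u, v, w}.
      p fails at u, so Box p is false at v.
Satisfying worlds: {u, v, w, y}

u, v, w, y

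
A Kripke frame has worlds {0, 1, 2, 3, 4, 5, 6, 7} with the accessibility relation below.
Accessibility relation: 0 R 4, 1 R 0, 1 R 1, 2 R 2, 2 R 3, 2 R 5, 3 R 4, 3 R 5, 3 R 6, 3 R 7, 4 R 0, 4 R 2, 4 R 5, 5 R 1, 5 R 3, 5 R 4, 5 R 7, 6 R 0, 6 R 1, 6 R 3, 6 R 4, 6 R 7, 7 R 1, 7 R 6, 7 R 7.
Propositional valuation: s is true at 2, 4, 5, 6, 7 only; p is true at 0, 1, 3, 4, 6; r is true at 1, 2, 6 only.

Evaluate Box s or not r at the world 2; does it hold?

No

At 2: Box s is false, not r is false, so Box s or not r is false.
  At 2: Box s requires s at every successor {2, 3, 5}.
    s fails at 3, so Box s is false at 2.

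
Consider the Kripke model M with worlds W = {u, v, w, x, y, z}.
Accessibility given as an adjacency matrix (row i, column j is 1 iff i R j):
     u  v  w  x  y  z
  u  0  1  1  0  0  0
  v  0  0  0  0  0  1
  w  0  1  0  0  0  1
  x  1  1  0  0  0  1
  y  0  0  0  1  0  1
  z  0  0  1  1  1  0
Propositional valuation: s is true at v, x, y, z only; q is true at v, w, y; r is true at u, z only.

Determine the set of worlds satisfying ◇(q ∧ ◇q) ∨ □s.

Let φ = ◇(q ∧ ◇q) ∨ □s. Evaluate φ at each world:
  u (successors {v, w}): φ is true.
  v (successors {z}): φ is true.
  w (successors {v, z}): φ is true.
  x (successors {u, v, z}): φ is false.
  y (successors {x, z}): φ is true.
  z (successors {w, x, y}): φ is true.
For instance, at y:
  At y: ◇(q ∧ ◇q) is false, □s is true, so ◇(q ∧ ◇q) ∨ □s is true.
    At y: ◇(q ∧ ◇q) requires q ∧ ◇q at some successor in {x, z}.
      At x: q ∧ ◇q is false.
      At z: q ∧ ◇q is false.
    So ◇(q ∧ ◇q) is false at y.
    At y: □s requires s at every successor {x, z}.
      At x: s is true.
      At z: s is true.
    So □s is true at y.
Satisfying worlds: {u, v, w, y, z}

u, v, w, y, z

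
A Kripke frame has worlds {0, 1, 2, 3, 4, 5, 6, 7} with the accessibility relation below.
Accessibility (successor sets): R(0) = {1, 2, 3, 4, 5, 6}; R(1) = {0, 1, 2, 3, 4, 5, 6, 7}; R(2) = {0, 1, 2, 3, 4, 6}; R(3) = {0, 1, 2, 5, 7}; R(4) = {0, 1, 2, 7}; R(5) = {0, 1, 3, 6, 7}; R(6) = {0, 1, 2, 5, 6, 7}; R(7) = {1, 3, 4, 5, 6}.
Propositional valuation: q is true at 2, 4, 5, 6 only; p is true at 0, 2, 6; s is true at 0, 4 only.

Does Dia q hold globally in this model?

Recall that Dia ψ holds at a world iff ψ holds at some accessible world.
Let φ = Dia q. Evaluate φ at each world:
  0 (successors {1, 2, 3, 4, 5, 6}): φ is true.
  1 (successors {0, 1, 2, 3, 4, 5, 6, 7}): φ is true.
  2 (successors {0, 1, 2, 3, 4, 6}): φ is true.
  3 (successors {0, 1, 2, 5, 7}): φ is true.
  4 (successors {0, 1, 2, 7}): φ is true.
  5 (successors {0, 1, 3, 6, 7}): φ is true.
  6 (successors {0, 1, 2, 5, 6, 7}): φ is true.
  7 (successors {1, 3, 4, 5, 6}): φ is true.
For instance, at 1:
  At 1: Dia q requires q at some successor in {0, 1, 2, 3, 4, 5, 6, 7}.
    q holds at 2, so Dia q is true at 1.

Yes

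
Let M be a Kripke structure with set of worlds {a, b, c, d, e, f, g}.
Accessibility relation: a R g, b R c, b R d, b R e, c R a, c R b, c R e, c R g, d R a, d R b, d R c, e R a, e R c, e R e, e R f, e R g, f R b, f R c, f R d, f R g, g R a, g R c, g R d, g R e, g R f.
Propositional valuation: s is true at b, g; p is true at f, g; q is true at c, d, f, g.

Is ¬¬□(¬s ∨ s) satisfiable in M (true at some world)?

Yes

Recall that □ψ holds at a world iff ψ holds at every accessible world, and ◇ψ holds iff ψ holds at some accessible world.
Let φ = ¬¬□(¬s ∨ s). Evaluate φ at each world:
  a (successors {g}): φ is true.
  b (successors {c, d, e}): φ is true.
  c (successors {a, b, e, g}): φ is true.
  d (successors {a, b, c}): φ is true.
  e (successors {a, c, e, f, g}): φ is true.
  f (successors {b, c, d, g}): φ is true.
  g (successors {a, c, d, e, f}): φ is true.
Detail at a (witness):
  At a: ¬□(¬s ∨ s) is false, so ¬¬□(¬s ∨ s) is true.
    At a: □(¬s ∨ s) is true, so ¬□(¬s ∨ s) is false.
      At a: □(¬s ∨ s) requires ¬s ∨ s at every successor {g}.
        At g: ¬s ∨ s is true.
      So □(¬s ∨ s) is true at a.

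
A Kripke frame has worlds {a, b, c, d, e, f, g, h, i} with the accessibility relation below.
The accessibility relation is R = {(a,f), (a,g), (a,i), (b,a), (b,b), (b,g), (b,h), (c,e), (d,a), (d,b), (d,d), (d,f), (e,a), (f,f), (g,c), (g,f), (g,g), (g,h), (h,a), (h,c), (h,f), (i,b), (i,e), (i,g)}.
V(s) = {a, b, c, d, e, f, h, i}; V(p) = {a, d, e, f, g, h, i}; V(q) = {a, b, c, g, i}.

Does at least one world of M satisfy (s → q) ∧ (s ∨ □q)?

Yes

Let φ = (s → q) ∧ (s ∨ □q). Evaluate φ at each world:
  a (successors {f, g, i}): φ is true.
  b (successors {a, b, g, h}): φ is true.
  c (successors {e}): φ is true.
  d (successors {a, b, d, f}): φ is false.
  e (successors {a}): φ is false.
  f (successors {f}): φ is false.
  g (successors {c, f, g, h}): φ is false.
  h (successors {a, c, f}): φ is false.
  i (successors {b, e, g}): φ is true.
Detail at a (witness):
  At a: s → q is true, s ∨ □q is true, so (s → q) ∧ (s ∨ □q) is true.
    At a: s is true, □q is false, so s ∨ □q is true.
      At a: □q requires q at every successor {f, g, i}.
        q fails at f, so □q is false at a.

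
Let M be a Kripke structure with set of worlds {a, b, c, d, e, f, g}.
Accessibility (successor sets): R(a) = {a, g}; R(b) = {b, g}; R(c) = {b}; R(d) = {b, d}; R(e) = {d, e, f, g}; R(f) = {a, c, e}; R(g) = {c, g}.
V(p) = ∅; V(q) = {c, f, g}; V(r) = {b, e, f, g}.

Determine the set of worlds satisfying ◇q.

Let φ = ◇q. Evaluate φ at each world:
  a (successors {a, g}): φ is true.
  b (successors {b, g}): φ is true.
  c (successors {b}): φ is false.
  d (successors {b, d}): φ is false.
  e (successors {d, e, f, g}): φ is true.
  f (successors {a, c, e}): φ is true.
  g (successors {c, g}): φ is true.
For instance, at c:
  At c: ◇q requires q at some successor in {b}.
    At b: q is false.
  So ◇q is false at c.
Satisfying worlds: {a, b, e, f, g}

a, b, e, f, g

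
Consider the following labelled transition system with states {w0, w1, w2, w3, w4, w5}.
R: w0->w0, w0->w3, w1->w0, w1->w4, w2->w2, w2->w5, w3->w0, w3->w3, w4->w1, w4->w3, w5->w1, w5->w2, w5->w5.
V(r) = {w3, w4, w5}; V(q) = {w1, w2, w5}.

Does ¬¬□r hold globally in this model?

Let φ = ¬¬□r. Evaluate φ at each world:
  w0 (successors {w0, w3}): φ is false.
  w1 (successors {w0, w4}): φ is false.
  w2 (successors {w2, w5}): φ is false.
  w3 (successors {w0, w3}): φ is false.
  w4 (successors {w1, w3}): φ is false.
  w5 (successors {w1, w2, w5}): φ is false.
Detail at w0 (counterexample):
  At w0: ¬□r is true, so ¬¬□r is false.
    At w0: □r is false, so ¬□r is true.
      At w0: □r requires r at every successor {w0, w3}.
        r fails at w0, so □r is false at w0.

No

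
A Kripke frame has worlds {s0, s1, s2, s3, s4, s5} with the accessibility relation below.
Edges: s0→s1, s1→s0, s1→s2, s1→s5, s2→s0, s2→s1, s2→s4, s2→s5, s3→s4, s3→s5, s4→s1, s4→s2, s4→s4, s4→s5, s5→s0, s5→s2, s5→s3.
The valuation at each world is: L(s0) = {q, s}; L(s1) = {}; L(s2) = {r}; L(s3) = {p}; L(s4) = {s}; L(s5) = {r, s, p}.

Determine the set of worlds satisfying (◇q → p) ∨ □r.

Let φ = (◇q → p) ∨ □r. Evaluate φ at each world:
  s0 (successors {s1}): φ is true.
  s1 (successors {s0, s2, s5}): φ is false.
  s2 (successors {s0, s1, s4, s5}): φ is false.
  s3 (successors {s4, s5}): φ is true.
  s4 (successors {s1, s2, s4, s5}): φ is true.
  s5 (successors {s0, s2, s3}): φ is true.
For instance, at s5:
  At s5: ◇q → p is true, □r is false, so (◇q → p) ∨ □r is true.
    At s5: ◇q is true, p is true, so ◇q → p is true.
      At s5: ◇q requires q at some successor in {s0, s2, s3}.
        q holds at s0, so ◇q is true at s5.
    At s5: □r requires r at every successor {s0, s2, s3}.
      r fails at s0, so □r is false at s5.
Satisfying worlds: {s0, s3, s4, s5}

s0, s3, s4, s5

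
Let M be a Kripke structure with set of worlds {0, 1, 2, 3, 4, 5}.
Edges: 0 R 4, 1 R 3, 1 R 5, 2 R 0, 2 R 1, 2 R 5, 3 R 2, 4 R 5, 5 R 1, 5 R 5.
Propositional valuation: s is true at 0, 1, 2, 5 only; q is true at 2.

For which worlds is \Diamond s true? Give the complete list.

1, 2, 3, 4, 5

Let φ = \Diamond s. Evaluate φ at each world:
  0 (successors {4}): φ is false.
  1 (successors {3, 5}): φ is true.
  2 (successors {0, 1, 5}): φ is true.
  3 (successors {2}): φ is true.
  4 (successors {5}): φ is true.
  5 (successors {1, 5}): φ is true.
For instance, at 3:
  At 3: \Diamond s requires s at some successor in {2}.
    s holds at 2, so \Diamond s is true at 3.
Satisfying worlds: {1, 2, 3, 4, 5}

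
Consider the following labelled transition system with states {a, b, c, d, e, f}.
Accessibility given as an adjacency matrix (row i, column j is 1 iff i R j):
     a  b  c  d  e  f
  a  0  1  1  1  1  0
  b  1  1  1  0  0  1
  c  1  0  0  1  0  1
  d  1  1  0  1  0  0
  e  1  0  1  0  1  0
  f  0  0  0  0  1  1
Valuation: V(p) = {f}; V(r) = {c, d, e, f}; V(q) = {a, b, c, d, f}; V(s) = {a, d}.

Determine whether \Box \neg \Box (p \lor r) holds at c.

No

At c: \Box \neg \Box (p \lor r) requires \neg \Box (p \lor r) at every successor {a, d, f}.
  \neg \Box (p \lor r) fails at f, so \Box \neg \Box (p \lor r) is false at c.
    At f: \Box (p \lor r) is true, so \neg \Box (p \lor r) is false.
      At f: \Box (p \lor r) requires p \lor r at every successor {e, f}.
        At e: p \lor r is true.
        At f: p \lor r is true.
      So \Box (p \lor r) is true at f.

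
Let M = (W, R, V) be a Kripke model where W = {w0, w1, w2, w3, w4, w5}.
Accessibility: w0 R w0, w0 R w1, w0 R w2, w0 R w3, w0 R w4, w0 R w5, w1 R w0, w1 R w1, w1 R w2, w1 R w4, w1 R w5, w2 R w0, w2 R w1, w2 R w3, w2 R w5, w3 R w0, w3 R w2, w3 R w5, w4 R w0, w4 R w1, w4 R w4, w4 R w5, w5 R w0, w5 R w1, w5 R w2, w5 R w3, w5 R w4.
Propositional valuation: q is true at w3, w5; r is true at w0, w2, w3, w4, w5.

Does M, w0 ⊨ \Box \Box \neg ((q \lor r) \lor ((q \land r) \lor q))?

Recall that \Box ψ holds at a world iff ψ holds at every accessible world, and \Diamond ψ holds iff ψ holds at some accessible world.
At w0: \Box \Box \neg ((q \lor r) \lor ((q \land r) \lor q)) requires \Box \neg ((q \lor r) \lor ((q \land r) \lor q)) at every successor {w0, w1, w2, w3, w4, w5}.
  \Box \neg ((q \lor r) \lor ((q \land r) \lor q)) fails at w0, so \Box \Box \neg ((q \lor r) \lor ((q \land r) \lor q)) is false at w0.
    At w0: \Box \neg ((q \lor r) \lor ((q \land r) \lor q)) requires \neg ((q \lor r) \lor ((q \land r) \lor q)) at every successor {w0, w1, w2, w3, w4, w5}.
      \neg ((q \lor r) \lor ((q \land r) \lor q)) fails at w0, so \Box \neg ((q \lor r) \lor ((q \land r) \lor q)) is false at w0.

No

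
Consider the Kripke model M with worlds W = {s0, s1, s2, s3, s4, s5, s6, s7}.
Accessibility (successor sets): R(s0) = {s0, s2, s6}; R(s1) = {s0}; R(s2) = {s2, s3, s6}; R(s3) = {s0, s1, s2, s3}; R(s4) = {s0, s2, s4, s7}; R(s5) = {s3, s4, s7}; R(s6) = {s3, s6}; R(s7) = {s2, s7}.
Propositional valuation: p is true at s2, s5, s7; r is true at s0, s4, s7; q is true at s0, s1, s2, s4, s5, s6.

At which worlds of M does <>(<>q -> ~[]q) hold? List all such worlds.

s0, s2, s3, s4, s5, s6, s7

Let φ = <>(<>q -> ~[]q). Evaluate φ at each world:
  s0 (successors {s0, s2, s6}): φ is true.
  s1 (successors {s0}): φ is false.
  s2 (successors {s2, s3, s6}): φ is true.
  s3 (successors {s0, s1, s2, s3}): φ is true.
  s4 (successors {s0, s2, s4, s7}): φ is true.
  s5 (successors {s3, s4, s7}): φ is true.
  s6 (successors {s3, s6}): φ is true.
  s7 (successors {s2, s7}): φ is true.
For instance, at s7:
  At s7: <>(<>q -> ~[]q) requires <>q -> ~[]q at some successor in {s2, s7}.
    <>q -> ~[]q holds at s2, so <>(<>q -> ~[]q) is true at s7.
      At s2: <>q is true, ~[]q is true, so <>q -> ~[]q is true.
Satisfying worlds: {s0, s2, s3, s4, s5, s6, s7}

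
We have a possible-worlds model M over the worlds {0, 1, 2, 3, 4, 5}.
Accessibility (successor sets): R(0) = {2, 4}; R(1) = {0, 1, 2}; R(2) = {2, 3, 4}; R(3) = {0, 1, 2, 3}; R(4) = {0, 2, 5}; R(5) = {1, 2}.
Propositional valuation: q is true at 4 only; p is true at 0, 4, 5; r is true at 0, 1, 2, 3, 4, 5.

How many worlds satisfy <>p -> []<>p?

5

Let φ = <>p -> []<>p. Evaluate φ at each world:
  0 (successors {2, 4}): φ is true.
  1 (successors {0, 1, 2}): φ is true.
  2 (successors {2, 3, 4}): φ is true.
  3 (successors {0, 1, 2, 3}): φ is true.
  4 (successors {0, 2, 5}): φ is false.
  5 (successors {1, 2}): φ is true.
For instance, at 3:
  At 3: <>p is true, []<>p is true, so <>p -> []<>p is true.
    At 3: <>p requires p at some successor in {0, 1, 2, 3}.
      p holds at 0, so <>p is true at 3.
    At 3: []<>p requires <>p at every successor {0, 1, 2, 3}.
      At 0: <>p is true.
      At 1: <>p is true.
      At 2: <>p is true.
      At 3: <>p is true.
    So []<>p is true at 3.
Satisfying worlds: {0, 1, 2, 3, 5}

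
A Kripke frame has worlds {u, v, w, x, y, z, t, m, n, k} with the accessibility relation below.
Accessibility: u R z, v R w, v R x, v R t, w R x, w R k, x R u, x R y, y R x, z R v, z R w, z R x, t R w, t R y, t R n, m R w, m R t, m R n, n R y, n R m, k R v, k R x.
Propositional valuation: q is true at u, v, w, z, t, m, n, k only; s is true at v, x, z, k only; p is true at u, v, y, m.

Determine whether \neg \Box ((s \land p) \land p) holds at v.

At v: \Box ((s \land p) \land p) is false, so \neg \Box ((s \land p) \land p) is true.
  At v: \Box ((s \land p) \land p) requires (s \land p) \land p at every successor {w, x, t}.
    (s \land p) \land p fails at w, so \Box ((s \land p) \land p) is false at v.

Yes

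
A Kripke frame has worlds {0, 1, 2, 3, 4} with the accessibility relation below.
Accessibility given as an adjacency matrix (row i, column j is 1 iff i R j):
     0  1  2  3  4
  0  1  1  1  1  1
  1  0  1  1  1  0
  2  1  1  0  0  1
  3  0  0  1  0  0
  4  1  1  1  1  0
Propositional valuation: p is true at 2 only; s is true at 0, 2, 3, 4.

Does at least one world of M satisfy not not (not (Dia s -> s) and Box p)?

No

Let φ = not not (not (Dia s -> s) and Box p). Evaluate φ at each world:
  0 (successors {0, 1, 2, 3, 4}): φ is false.
  1 (successors {1, 2, 3}): φ is false.
  2 (successors {0, 1, 4}): φ is false.
  3 (successors {2}): φ is false.
  4 (successors {0, 1, 2, 3}): φ is false.
For instance, at 4:
  At 4: not (not (Dia s -> s) and Box p) is true, so not not (not (Dia s -> s) and Box p) is false.
    At 4: not (Dia s -> s) and Box p is false, so not (not (Dia s -> s) and Box p) is true.
      At 4: not (Dia s -> s) is false, Box p is false, so not (Dia s -> s) and Box p is false.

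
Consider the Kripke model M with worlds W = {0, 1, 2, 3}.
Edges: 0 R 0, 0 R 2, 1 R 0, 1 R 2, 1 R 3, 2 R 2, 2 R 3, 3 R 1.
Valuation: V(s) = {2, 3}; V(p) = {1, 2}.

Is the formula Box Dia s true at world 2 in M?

At 2: Box Dia s requires Dia s at every successor {2, 3}.
  Dia s fails at 3, so Box Dia s is false at 2.
    At 3: Dia s requires s at some successor in {1}.
      At 1: s is false.
    So Dia s is false at 3.

No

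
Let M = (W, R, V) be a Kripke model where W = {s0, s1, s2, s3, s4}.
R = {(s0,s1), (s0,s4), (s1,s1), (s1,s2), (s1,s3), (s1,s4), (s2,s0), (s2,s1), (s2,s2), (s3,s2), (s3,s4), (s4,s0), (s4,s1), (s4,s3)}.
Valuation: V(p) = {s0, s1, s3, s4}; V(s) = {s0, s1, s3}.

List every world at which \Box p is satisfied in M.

Let φ = \Box p. Evaluate φ at each world:
  s0 (successors {s1, s4}): φ is true.
  s1 (successors {s1, s2, s3, s4}): φ is false.
  s2 (successors {s0, s1, s2}): φ is false.
  s3 (successors {s2, s4}): φ is false.
  s4 (successors {s0, s1, s3}): φ is true.
For instance, at s4:
  At s4: \Box p requires p at every successor {s0, s1, s3}.
    At s0: p is true.
    At s1: p is true.
    At s3: p is true.
  So \Box p is true at s4.
Satisfying worlds: {s0, s4}

s0, s4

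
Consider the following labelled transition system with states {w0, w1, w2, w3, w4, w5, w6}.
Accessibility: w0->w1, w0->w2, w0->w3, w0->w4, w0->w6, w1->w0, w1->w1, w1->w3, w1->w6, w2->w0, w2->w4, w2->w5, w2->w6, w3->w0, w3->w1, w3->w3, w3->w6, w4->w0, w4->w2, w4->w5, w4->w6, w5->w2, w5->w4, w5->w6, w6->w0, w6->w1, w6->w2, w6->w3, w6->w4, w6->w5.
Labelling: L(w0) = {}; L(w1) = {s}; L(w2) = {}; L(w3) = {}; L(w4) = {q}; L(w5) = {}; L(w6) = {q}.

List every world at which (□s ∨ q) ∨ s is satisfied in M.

w1, w4, w6

Recall that □ψ holds at a world iff ψ holds at every accessible world, and ◇ψ holds iff ψ holds at some accessible world.
Let φ = (□s ∨ q) ∨ s. Evaluate φ at each world:
  w0 (successors {w1, w2, w3, w4, w6}): φ is false.
  w1 (successors {w0, w1, w3, w6}): φ is true.
  w2 (successors {w0, w4, w5, w6}): φ is false.
  w3 (successors {w0, w1, w3, w6}): φ is false.
  w4 (successors {w0, w2, w5, w6}): φ is true.
  w5 (successors {w2, w4, w6}): φ is false.
  w6 (successors {w0, w1, w2, w3, w4, w5}): φ is true.
For instance, at w3:
  At w3: □s ∨ q is false, s is false, so (□s ∨ q) ∨ s is false.
    At w3: □s is false, q is false, so □s ∨ q is false.
      At w3: □s requires s at every successor {w0, w1, w3, w6}.
        s fails at w0, so □s is false at w3.
Satisfying worlds: {w1, w4, w6}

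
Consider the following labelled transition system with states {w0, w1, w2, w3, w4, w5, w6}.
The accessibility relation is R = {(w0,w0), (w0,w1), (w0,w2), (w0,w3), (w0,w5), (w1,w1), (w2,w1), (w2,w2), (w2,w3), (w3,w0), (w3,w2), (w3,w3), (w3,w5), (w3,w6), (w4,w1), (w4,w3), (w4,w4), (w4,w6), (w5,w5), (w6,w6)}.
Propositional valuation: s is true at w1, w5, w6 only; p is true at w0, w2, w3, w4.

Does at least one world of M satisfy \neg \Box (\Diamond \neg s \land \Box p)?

Yes

Let φ = \neg \Box (\Diamond \neg s \land \Box p). Evaluate φ at each world:
  w0 (successors {w0, w1, w2, w3, w5}): φ is true.
  w1 (successors {w1}): φ is true.
  w2 (successors {w1, w2, w3}): φ is true.
  w3 (successors {w0, w2, w3, w5, w6}): φ is true.
  w4 (successors {w1, w3, w4, w6}): φ is true.
  w5 (successors {w5}): φ is true.
  w6 (successors {w6}): φ is true.
Detail at w0 (witness):
  At w0: \Box (\Diamond \neg s \land \Box p) is false, so \neg \Box (\Diamond \neg s \land \Box p) is true.
    At w0: \Box (\Diamond \neg s \land \Box p) requires \Diamond \neg s \land \Box p at every successor {w0, w1, w2, w3, w5}.
      \Diamond \neg s \land \Box p fails at w0, so \Box (\Diamond \neg s \land \Box p) is false at w0.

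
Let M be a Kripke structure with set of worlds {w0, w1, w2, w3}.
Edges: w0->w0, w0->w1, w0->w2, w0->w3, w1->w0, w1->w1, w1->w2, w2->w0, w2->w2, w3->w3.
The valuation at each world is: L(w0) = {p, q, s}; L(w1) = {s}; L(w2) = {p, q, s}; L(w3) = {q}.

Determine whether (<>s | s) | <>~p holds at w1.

At w1: <>s | s is true, <>~p is true, so (<>s | s) | <>~p is true.
  At w1: <>s is true, s is true, so <>s | s is true.
    At w1: <>s requires s at some successor in {w0, w1, w2}.
      s holds at w0, so <>s is true at w1.
  At w1: <>~p requires ~p at some successor in {w0, w1, w2}.
    ~p holds at w1, so <>~p is true at w1.

Yes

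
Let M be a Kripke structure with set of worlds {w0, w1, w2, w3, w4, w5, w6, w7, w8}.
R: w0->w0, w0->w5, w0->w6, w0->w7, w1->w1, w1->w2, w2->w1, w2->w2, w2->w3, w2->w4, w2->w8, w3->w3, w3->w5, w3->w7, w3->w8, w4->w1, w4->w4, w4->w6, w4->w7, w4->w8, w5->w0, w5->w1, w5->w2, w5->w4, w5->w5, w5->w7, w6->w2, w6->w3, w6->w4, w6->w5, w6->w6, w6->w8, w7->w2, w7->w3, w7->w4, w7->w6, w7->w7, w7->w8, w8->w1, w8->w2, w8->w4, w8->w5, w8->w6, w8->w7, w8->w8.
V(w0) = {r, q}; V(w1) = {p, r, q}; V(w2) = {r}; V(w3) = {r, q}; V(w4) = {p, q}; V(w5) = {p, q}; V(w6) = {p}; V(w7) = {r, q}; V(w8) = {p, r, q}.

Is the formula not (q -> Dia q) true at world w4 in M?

No

Recall that Dia ψ holds at a world iff ψ holds at some accessible world.
At w4: q -> Dia q is true, so not (q -> Dia q) is false.
  At w4: q is true, Dia q is true, so q -> Dia q is true.
    At w4: Dia q requires q at some successor in {w1, w4, w6, w7, w8}.
      q holds at w1, so Dia q is true at w4.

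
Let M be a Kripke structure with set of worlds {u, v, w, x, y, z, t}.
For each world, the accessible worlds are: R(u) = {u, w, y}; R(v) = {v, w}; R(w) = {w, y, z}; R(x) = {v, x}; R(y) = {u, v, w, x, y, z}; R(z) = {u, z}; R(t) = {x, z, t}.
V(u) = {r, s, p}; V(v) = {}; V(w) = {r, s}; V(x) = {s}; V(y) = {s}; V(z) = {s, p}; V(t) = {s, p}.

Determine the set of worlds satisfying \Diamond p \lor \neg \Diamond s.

Recall that \Diamond ψ holds at a world iff ψ holds at some accessible world.
Let φ = \Diamond p \lor \neg \Diamond s. Evaluate φ at each world:
  u (successors {u, w, y}): φ is true.
  v (successors {v, w}): φ is false.
  w (successors {w, y, z}): φ is true.
  x (successors {v, x}): φ is false.
  y (successors {u, v, w, x, y, z}): φ is true.
  z (successors {u, z}): φ is true.
  t (successors {x, z, t}): φ is true.
For instance, at z:
  At z: \Diamond p is true, \neg \Diamond s is false, so \Diamond p \lor \neg \Diamond s is true.
    At z: \Diamond p requires p at some successor in {u, z}.
      p holds at u, so \Diamond p is true at z.
    At z: \Diamond s is true, so \neg \Diamond s is false.
      At z: \Diamond s requires s at some successor in {u, z}.
        s holds at u, so \Diamond s is true at z.
Satisfying worlds: {u, w, y, z, t}

u, w, y, z, t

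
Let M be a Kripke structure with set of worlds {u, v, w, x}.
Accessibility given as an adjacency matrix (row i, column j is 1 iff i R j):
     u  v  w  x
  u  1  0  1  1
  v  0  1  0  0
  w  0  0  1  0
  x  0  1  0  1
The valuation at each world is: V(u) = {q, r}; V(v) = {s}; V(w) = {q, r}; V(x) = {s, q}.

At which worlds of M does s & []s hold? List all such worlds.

Let φ = s & []s. Evaluate φ at each world:
  u (successors {u, w, x}): φ is false.
  v (successors {v}): φ is true.
  w (successors {w}): φ is false.
  x (successors {v, x}): φ is true.
For instance, at w:
  At w: s is false, []s is false, so s & []s is false.
    At w: []s requires s at every successor {w}.
      s fails at w, so []s is false at w.
Satisfying worlds: {v, x}

v, x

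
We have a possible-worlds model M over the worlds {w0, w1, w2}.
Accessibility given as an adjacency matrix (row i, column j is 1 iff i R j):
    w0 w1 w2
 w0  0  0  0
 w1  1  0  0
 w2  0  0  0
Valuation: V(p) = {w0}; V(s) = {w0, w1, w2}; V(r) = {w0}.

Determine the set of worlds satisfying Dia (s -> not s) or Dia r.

w1

Recall that Dia ψ holds at a world iff ψ holds at some accessible world.
Let φ = Dia (s -> not s) or Dia r. Evaluate φ at each world:
  w0 (successors ∅): φ is false.
  w1 (successors {w0}): φ is true.
  w2 (successors ∅): φ is false.
For instance, at w1:
  At w1: Dia (s -> not s) is false, Dia r is true, so Dia (s -> not s) or Dia r is true.
    At w1: Dia (s -> not s) requires s -> not s at some successor in {w0}.
      At w0: s -> not s is false.
    So Dia (s -> not s) is false at w1.
    At w1: Dia r requires r at some successor in {w0}.
      r holds at w0, so Dia r is true at w1.
Satisfying worlds: {w1}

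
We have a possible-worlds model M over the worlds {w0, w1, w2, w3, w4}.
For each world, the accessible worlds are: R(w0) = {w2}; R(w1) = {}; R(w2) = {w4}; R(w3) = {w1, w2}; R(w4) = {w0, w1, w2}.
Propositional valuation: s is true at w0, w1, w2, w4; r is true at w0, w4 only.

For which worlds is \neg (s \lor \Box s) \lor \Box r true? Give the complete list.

Let φ = \neg (s \lor \Box s) \lor \Box r. Evaluate φ at each world:
  w0 (successors {w2}): φ is false.
  w1 (successors ∅): φ is true.
  w2 (successors {w4}): φ is true.
  w3 (successors {w1, w2}): φ is false.
  w4 (successors {w0, w1, w2}): φ is false.
For instance, at w4:
  At w4: \neg (s \lor \Box s) is false, \Box r is false, so \neg (s \lor \Box s) \lor \Box r is false.
    At w4: s \lor \Box s is true, so \neg (s \lor \Box s) is false.
      At w4: s is true, \Box s is true, so s \lor \Box s is true.
    At w4: \Box r requires r at every successor {w0, w1, w2}.
      r fails at w1, so \Box r is false at w4.
Satisfying worlds: {w1, w2}

w1, w2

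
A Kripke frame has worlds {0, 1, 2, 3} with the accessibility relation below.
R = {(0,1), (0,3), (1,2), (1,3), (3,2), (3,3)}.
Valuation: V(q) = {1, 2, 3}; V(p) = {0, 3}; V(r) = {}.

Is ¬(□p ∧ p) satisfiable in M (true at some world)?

Let φ = ¬(□p ∧ p). Evaluate φ at each world:
  0 (successors {1, 3}): φ is true.
  1 (successors {2, 3}): φ is true.
  2 (successors ∅): φ is true.
  3 (successors {2, 3}): φ is true.
Detail at 0 (witness):
  At 0: □p ∧ p is false, so ¬(□p ∧ p) is true.
    At 0: □p is false, p is true, so □p ∧ p is false.
      At 0: □p requires p at every successor {1, 3}.
        p fails at 1, so □p is false at 0.

Yes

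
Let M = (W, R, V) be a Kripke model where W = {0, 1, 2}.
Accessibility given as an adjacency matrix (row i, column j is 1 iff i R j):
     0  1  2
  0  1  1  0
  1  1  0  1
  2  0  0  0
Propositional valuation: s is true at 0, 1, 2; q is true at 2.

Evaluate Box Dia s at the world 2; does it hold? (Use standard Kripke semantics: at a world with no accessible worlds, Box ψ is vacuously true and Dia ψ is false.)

Yes

Recall that Box ψ holds at a world iff ψ holds at every accessible world, and Dia ψ holds iff ψ holds at some accessible world.
At 2: no accessible worlds, so Box Dia s holds vacuously.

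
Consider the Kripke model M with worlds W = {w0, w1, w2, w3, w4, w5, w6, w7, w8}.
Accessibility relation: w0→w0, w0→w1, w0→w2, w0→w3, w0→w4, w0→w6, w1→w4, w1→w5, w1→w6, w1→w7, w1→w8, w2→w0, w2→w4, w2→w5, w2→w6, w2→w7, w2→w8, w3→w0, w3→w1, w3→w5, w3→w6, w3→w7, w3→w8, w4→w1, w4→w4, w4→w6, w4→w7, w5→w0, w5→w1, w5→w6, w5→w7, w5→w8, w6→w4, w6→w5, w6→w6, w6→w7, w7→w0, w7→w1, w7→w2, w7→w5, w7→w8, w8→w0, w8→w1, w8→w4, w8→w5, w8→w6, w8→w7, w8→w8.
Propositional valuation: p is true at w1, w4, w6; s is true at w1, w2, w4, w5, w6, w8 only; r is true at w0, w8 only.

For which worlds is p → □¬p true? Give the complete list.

w0, w2, w3, w5, w7, w8

Recall that □ψ holds at a world iff ψ holds at every accessible world, and ◇ψ holds iff ψ holds at some accessible world.
Let φ = p → □¬p. Evaluate φ at each world:
  w0 (successors {w0, w1, w2, w3, w4, w6}): φ is true.
  w1 (successors {w4, w5, w6, w7, w8}): φ is false.
  w2 (successors {w0, w4, w5, w6, w7, w8}): φ is true.
  w3 (successors {w0, w1, w5, w6, w7, w8}): φ is true.
  w4 (successors {w1, w4, w6, w7}): φ is false.
  w5 (successors {w0, w1, w6, w7, w8}): φ is true.
  w6 (successors {w4, w5, w6, w7}): φ is false.
  w7 (successors {w0, w1, w2, w5, w8}): φ is true.
  w8 (successors {w0, w1, w4, w5, w6, w7, w8}): φ is true.
For instance, at w3:
  At w3: p is false, □¬p is false, so p → □¬p is true.
    At w3: □¬p requires ¬p at every successor {w0, w1, w5, w6, w7, w8}.
      ¬p fails at w1, so □¬p is false at w3.
Satisfying worlds: {w0, w2, w3, w5, w7, w8}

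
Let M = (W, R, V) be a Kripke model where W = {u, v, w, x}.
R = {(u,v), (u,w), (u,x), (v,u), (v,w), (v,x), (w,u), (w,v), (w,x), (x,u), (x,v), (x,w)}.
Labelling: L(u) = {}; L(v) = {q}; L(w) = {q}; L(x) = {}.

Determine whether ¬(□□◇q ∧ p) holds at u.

Yes

At u: □□◇q ∧ p is false, so ¬(□□◇q ∧ p) is true.
  At u: □□◇q is true, p is false, so □□◇q ∧ p is false.
    At u: □□◇q requires □◇q at every successor {v, w, x}.
      At v: □◇q is true.
      At w: □◇q is true.
      At x: □◇q is true.
    So □□◇q is true at u.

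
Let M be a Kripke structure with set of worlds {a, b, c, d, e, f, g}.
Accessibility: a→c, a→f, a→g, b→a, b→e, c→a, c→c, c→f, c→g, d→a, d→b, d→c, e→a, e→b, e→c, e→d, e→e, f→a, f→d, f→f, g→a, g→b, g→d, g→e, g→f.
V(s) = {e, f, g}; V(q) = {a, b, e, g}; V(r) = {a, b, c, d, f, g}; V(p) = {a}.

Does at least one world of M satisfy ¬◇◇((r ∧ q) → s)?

Let φ = ¬◇◇((r ∧ q) → s). Evaluate φ at each world:
  a (successors {c, f, g}): φ is false.
  b (successors {a, e}): φ is false.
  c (successors {a, c, f, g}): φ is false.
  d (successors {a, b, c}): φ is false.
  e (successors {a, b, c, d, e}): φ is false.
  f (successors {a, d, f}): φ is false.
  g (successors {a, b, d, e, f}): φ is false.
For instance, at b:
  At b: ◇◇((r ∧ q) → s) is true, so ¬◇◇((r ∧ q) → s) is false.
    At b: ◇◇((r ∧ q) → s) requires ◇((r ∧ q) → s) at some successor in {a, e}.
      ◇((r ∧ q) → s) holds at a, so ◇◇((r ∧ q) → s) is true at b.

No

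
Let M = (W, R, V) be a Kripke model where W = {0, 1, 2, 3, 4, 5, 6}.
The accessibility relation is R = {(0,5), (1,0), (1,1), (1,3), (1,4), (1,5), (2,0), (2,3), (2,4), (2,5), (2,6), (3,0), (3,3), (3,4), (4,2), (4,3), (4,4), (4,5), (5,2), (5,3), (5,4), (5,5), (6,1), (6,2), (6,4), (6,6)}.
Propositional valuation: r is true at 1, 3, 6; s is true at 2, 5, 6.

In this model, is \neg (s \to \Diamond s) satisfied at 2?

No

At 2: s \to \Diamond s is true, so \neg (s \to \Diamond s) is false.
  At 2: s is true, \Diamond s is true, so s \to \Diamond s is true.
    At 2: \Diamond s requires s at some successor in {0, 3, 4, 5, 6}.
      s holds at 5, so \Diamond s is true at 2.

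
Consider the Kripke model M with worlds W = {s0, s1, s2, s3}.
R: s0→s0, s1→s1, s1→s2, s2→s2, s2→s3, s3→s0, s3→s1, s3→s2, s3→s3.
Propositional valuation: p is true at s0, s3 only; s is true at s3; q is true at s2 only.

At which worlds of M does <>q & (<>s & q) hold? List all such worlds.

s2

Let φ = <>q & (<>s & q). Evaluate φ at each world:
  s0 (successors {s0}): φ is false.
  s1 (successors {s1, s2}): φ is false.
  s2 (successors {s2, s3}): φ is true.
  s3 (successors {s0, s1, s2, s3}): φ is false.
For instance, at s1:
  At s1: <>q is true, <>s & q is false, so <>q & (<>s & q) is false.
    At s1: <>q requires q at some successor in {s1, s2}.
      q holds at s2, so <>q is true at s1.
    At s1: <>s is false, q is false, so <>s & q is false.
      At s1: <>s requires s at some successor in {s1, s2}.
        At s1: s is false.
        At s2: s is false.
      So <>s is false at s1.
Satisfying worlds: {s2}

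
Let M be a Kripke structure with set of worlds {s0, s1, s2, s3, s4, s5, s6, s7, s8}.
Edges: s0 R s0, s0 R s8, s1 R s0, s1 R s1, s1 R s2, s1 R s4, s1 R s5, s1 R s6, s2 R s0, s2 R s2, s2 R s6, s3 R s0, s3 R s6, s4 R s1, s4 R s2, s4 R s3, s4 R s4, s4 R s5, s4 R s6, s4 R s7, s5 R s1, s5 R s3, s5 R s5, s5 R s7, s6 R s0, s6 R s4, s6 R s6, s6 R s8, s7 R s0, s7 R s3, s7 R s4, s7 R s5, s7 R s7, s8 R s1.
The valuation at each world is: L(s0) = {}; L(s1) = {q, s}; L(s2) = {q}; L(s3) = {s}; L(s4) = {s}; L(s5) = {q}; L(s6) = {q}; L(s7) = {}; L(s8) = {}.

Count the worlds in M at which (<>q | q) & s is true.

Recall that <>ψ holds at a world iff ψ holds at some accessible world.
Let φ = (<>q | q) & s. Evaluate φ at each world:
  s0 (successors {s0, s8}): φ is false.
  s1 (successors {s0, s1, s2, s4, s5, s6}): φ is true.
  s2 (successors {s0, s2, s6}): φ is false.
  s3 (successors {s0, s6}): φ is true.
  s4 (successors {s1, s2, s3, s4, s5, s6, s7}): φ is true.
  s5 (successors {s1, s3, s5, s7}): φ is false.
  s6 (successors {s0, s4, s6, s8}): φ is false.
  s7 (successors {s0, s3, s4, s5, s7}): φ is false.
  s8 (successors {s1}): φ is false.
For instance, at s4:
  At s4: <>q | q is true, s is true, so (<>q | q) & s is true.
    At s4: <>q is true, q is false, so <>q | q is true.
      At s4: <>q requires q at some successor in {s1, s2, s3, s4, s5, s6, s7}.
        q holds at s1, so <>q is true at s4.
Satisfying worlds: {s1, s3, s4}

3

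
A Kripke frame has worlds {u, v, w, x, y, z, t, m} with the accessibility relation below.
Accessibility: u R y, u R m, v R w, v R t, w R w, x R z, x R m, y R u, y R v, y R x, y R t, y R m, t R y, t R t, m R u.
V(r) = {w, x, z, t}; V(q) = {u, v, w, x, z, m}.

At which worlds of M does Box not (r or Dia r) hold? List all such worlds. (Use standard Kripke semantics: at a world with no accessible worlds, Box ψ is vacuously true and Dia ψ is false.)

Let φ = Box not (r or Dia r). Evaluate φ at each world:
  u (successors {y, m}): φ is false.
  v (successors {w, t}): φ is false.
  w (successors {w}): φ is false.
  x (successors {z, m}): φ is false.
  y (successors {u, v, x, t, m}): φ is false.
  z (successors ∅): φ is true.
  t (successors {y, t}): φ is false.
  m (successors {u}): φ is true.
For instance, at w:
  At w: Box not (r or Dia r) requires not (r or Dia r) at every successor {w}.
    not (r or Dia r) fails at w, so Box not (r or Dia r) is false at w.
      At w: r or Dia r is true, so not (r or Dia r) is false.
Satisfying worlds: {z, m}

z, m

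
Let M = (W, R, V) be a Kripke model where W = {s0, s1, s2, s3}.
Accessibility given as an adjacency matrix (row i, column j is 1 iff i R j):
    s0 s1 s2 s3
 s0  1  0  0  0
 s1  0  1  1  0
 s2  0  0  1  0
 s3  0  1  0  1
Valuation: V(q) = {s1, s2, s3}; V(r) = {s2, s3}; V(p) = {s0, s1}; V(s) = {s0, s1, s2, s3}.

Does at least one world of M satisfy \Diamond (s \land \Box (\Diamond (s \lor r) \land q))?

Yes

Recall that \Box ψ holds at a world iff ψ holds at every accessible world, and \Diamond ψ holds iff ψ holds at some accessible world.
Let φ = \Diamond (s \land \Box (\Diamond (s \lor r) \land q)). Evaluate φ at each world:
  s0 (successors {s0}): φ is false.
  s1 (successors {s1, s2}): φ is true.
  s2 (successors {s2}): φ is true.
  s3 (successors {s1, s3}): φ is true.
Detail at s1 (witness):
  At s1: \Diamond (s \land \Box (\Diamond (s \lor r) \land q)) requires s \land \Box (\Diamond (s \lor r) \land q) at some successor in {s1, s2}.
    s \land \Box (\Diamond (s \lor r) \land q) holds at s1, so \Diamond (s \land \Box (\Diamond (s \lor r) \land q)) is true at s1.
      At s1: s is true, \Box (\Diamond (s \lor r) \land q) is true, so s \land \Box (\Diamond (s \lor r) \land q) is true.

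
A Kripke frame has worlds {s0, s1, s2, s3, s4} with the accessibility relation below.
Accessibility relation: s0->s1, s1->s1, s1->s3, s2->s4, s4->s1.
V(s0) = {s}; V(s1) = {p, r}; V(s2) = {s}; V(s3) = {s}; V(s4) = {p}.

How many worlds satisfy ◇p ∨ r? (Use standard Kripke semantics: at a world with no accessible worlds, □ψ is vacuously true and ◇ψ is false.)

Let φ = ◇p ∨ r. Evaluate φ at each world:
  s0 (successors {s1}): φ is true.
  s1 (successors {s1, s3}): φ is true.
  s2 (successors {s4}): φ is true.
  s3 (successors ∅): φ is false.
  s4 (successors {s1}): φ is true.
For instance, at s1:
  At s1: ◇p is true, r is true, so ◇p ∨ r is true.
    At s1: ◇p requires p at some successor in {s1, s3}.
      p holds at s1, so ◇p is true at s1.
Satisfying worlds: {s0, s1, s2, s4}

4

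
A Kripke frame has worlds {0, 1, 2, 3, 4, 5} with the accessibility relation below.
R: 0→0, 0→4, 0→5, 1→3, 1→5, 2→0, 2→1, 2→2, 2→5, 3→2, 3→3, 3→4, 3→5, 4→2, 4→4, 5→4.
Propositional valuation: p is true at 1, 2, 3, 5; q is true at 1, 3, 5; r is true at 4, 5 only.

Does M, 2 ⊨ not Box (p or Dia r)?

No

Recall that Box ψ holds at a world iff ψ holds at every accessible world, and Dia ψ holds iff ψ holds at some accessible world.
At 2: Box (p or Dia r) is true, so not Box (p or Dia r) is false.
  At 2: Box (p or Dia r) requires p or Dia r at every successor {0, 1, 2, 5}.
    At 0: p or Dia r is true.
    At 1: p or Dia r is true.
    At 2: p or Dia r is true.
    At 5: p or Dia r is true.
  So Box (p or Dia r) is true at 2.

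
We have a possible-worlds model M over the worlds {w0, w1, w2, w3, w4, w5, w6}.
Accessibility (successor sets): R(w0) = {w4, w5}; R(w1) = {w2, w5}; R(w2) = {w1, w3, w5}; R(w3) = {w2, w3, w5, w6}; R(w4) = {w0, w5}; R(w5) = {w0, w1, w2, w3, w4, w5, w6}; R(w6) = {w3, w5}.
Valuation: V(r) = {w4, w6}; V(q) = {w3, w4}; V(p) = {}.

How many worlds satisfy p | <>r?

Recall that <>ψ holds at a world iff ψ holds at some accessible world.
Let φ = p | <>r. Evaluate φ at each world:
  w0 (successors {w4, w5}): φ is true.
  w1 (successors {w2, w5}): φ is false.
  w2 (successors {w1, w3, w5}): φ is false.
  w3 (successors {w2, w3, w5, w6}): φ is true.
  w4 (successors {w0, w5}): φ is false.
  w5 (successors {w0, w1, w2, w3, w4, w5, w6}): φ is true.
  w6 (successors {w3, w5}): φ is false.
For instance, at w1:
  At w1: p is false, <>r is false, so p | <>r is false.
    At w1: <>r requires r at some successor in {w2, w5}.
      At w2: r is false.
      At w5: r is false.
    So <>r is false at w1.
Satisfying worlds: {w0, w3, w5}

3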